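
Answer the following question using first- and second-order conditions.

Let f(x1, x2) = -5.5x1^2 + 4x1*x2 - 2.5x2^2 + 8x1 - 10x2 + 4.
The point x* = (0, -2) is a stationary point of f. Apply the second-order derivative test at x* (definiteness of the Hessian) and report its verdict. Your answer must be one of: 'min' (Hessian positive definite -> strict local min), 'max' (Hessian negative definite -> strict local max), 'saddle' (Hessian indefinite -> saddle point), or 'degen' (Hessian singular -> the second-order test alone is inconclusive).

Compute the Hessian H = grad^2 f:
  H = [[-11, 4], [4, -5]]
Verify stationarity: grad f(x*) = H x* + g = (0, 0).
Eigenvalues of H: -13, -3.
Both eigenvalues < 0, so H is negative definite -> x* is a strict local max.

max


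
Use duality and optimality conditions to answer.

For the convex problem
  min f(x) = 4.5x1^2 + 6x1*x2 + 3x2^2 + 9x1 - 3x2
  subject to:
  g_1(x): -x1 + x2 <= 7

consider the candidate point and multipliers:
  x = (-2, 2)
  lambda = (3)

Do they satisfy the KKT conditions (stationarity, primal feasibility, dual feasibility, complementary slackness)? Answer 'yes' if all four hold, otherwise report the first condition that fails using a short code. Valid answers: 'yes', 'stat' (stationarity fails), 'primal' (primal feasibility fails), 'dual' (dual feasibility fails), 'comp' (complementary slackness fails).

Gradient of f: grad f(x) = Q x + c = (3, -3)
Constraint values g_i(x) = a_i^T x - b_i:
  g_1((-2, 2)) = -3
Stationarity residual: grad f(x) + sum_i lambda_i a_i = (0, 0)
  -> stationarity OK
Primal feasibility (all g_i <= 0): OK
Dual feasibility (all lambda_i >= 0): OK
Complementary slackness (lambda_i * g_i(x) = 0 for all i): FAILS

Verdict: the first failing condition is complementary_slackness -> comp.

comp


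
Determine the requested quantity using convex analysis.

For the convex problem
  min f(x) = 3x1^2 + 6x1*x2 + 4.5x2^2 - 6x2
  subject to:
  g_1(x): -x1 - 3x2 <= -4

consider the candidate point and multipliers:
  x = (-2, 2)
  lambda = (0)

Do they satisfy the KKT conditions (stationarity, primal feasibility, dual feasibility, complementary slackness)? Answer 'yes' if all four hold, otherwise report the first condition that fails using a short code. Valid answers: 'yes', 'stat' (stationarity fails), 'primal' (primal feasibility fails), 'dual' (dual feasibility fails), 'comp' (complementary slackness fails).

Gradient of f: grad f(x) = Q x + c = (0, 0)
Constraint values g_i(x) = a_i^T x - b_i:
  g_1((-2, 2)) = 0
Stationarity residual: grad f(x) + sum_i lambda_i a_i = (0, 0)
  -> stationarity OK
Primal feasibility (all g_i <= 0): OK
Dual feasibility (all lambda_i >= 0): OK
Complementary slackness (lambda_i * g_i(x) = 0 for all i): OK

Verdict: yes, KKT holds.

yes


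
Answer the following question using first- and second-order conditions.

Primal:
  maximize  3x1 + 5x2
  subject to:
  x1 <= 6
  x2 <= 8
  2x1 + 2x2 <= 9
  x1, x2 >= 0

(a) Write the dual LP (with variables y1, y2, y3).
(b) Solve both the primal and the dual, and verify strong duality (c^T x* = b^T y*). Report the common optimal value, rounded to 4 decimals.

The standard primal-dual pair for 'max c^T x s.t. A x <= b, x >= 0' is:
  Dual:  min b^T y  s.t.  A^T y >= c,  y >= 0.

So the dual LP is:
  minimize  6y1 + 8y2 + 9y3
  subject to:
    y1 + 2y3 >= 3
    y2 + 2y3 >= 5
    y1, y2, y3 >= 0

Solving the primal: x* = (0, 4.5).
  primal value c^T x* = 22.5.
Solving the dual: y* = (0, 0, 2.5).
  dual value b^T y* = 22.5.
Strong duality: c^T x* = b^T y*. Confirmed.

22.5


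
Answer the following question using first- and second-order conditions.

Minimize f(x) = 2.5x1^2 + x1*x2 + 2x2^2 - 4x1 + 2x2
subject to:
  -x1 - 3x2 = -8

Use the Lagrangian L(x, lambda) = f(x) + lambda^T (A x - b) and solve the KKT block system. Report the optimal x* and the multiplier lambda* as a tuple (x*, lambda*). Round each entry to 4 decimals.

Form the Lagrangian:
  L(x, lambda) = (1/2) x^T Q x + c^T x + lambda^T (A x - b)
Stationarity (grad_x L = 0): Q x + c + A^T lambda = 0.
Primal feasibility: A x = b.

This gives the KKT block system:
  [ Q   A^T ] [ x     ]   [-c ]
  [ A    0  ] [ lambda ] = [ b ]

Solving the linear system:
  x*      = (1.1628, 2.2791)
  lambda* = (4.093)
  f(x*)   = 16.3256

x* = (1.1628, 2.2791), lambda* = (4.093)


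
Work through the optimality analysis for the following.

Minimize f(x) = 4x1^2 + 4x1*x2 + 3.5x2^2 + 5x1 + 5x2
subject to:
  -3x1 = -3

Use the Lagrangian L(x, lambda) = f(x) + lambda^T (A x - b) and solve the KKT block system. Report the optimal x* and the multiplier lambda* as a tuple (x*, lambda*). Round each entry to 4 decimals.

Form the Lagrangian:
  L(x, lambda) = (1/2) x^T Q x + c^T x + lambda^T (A x - b)
Stationarity (grad_x L = 0): Q x + c + A^T lambda = 0.
Primal feasibility: A x = b.

This gives the KKT block system:
  [ Q   A^T ] [ x     ]   [-c ]
  [ A    0  ] [ lambda ] = [ b ]

Solving the linear system:
  x*      = (1, -1.2857)
  lambda* = (2.619)
  f(x*)   = 3.2143

x* = (1, -1.2857), lambda* = (2.619)


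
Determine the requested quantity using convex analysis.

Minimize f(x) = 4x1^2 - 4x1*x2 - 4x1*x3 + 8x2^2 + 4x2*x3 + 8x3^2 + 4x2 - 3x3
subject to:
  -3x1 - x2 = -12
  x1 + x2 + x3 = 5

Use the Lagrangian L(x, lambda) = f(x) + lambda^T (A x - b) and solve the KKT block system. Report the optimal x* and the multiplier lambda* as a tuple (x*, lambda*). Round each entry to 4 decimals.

Form the Lagrangian:
  L(x, lambda) = (1/2) x^T Q x + c^T x + lambda^T (A x - b)
Stationarity (grad_x L = 0): Q x + c + A^T lambda = 0.
Primal feasibility: A x = b.

This gives the KKT block system:
  [ Q   A^T ] [ x     ]   [-c ]
  [ A    0  ] [ lambda ] = [ b ]

Solving the linear system:
  x*      = (3.7386, 0.7841, 0.4773)
  lambda* = (10.6818, 7.1818)
  f(x*)   = 46.9886

x* = (3.7386, 0.7841, 0.4773), lambda* = (10.6818, 7.1818)


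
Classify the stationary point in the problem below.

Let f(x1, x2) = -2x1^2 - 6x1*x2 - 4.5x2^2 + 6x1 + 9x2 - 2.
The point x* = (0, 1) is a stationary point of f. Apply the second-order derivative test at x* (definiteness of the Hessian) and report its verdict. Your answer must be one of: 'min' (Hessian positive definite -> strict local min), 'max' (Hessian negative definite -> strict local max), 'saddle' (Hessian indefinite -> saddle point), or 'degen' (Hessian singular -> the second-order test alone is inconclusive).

Compute the Hessian H = grad^2 f:
  H = [[-4, -6], [-6, -9]]
Verify stationarity: grad f(x*) = H x* + g = (0, 0).
Eigenvalues of H: -13, 0.
H has a zero eigenvalue (singular; negative semidefinite but not definite), so H is neither positive definite, negative definite, nor indefinite. The second-order test alone is inconclusive -> degen.
(Indeed, f is constant along the null direction of H through x*, so x* is not a strict local extremum.)

degen


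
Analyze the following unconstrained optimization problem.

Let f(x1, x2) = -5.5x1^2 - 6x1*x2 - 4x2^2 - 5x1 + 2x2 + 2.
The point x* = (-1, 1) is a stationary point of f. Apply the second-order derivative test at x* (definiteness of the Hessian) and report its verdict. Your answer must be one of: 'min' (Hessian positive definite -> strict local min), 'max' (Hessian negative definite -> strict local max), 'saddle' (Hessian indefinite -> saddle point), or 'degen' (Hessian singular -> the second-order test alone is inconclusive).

Compute the Hessian H = grad^2 f:
  H = [[-11, -6], [-6, -8]]
Verify stationarity: grad f(x*) = H x* + g = (0, 0).
Eigenvalues of H: -15.6847, -3.3153.
Both eigenvalues < 0, so H is negative definite -> x* is a strict local max.

max


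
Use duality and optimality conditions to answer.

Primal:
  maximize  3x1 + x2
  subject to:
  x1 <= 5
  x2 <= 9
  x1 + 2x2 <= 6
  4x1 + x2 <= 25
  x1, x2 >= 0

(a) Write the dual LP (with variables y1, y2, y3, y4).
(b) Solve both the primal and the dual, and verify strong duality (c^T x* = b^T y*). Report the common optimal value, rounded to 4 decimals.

The standard primal-dual pair for 'max c^T x s.t. A x <= b, x >= 0' is:
  Dual:  min b^T y  s.t.  A^T y >= c,  y >= 0.

So the dual LP is:
  minimize  5y1 + 9y2 + 6y3 + 25y4
  subject to:
    y1 + y3 + 4y4 >= 3
    y2 + 2y3 + y4 >= 1
    y1, y2, y3, y4 >= 0

Solving the primal: x* = (5, 0.5).
  primal value c^T x* = 15.5.
Solving the dual: y* = (2.5, 0, 0.5, 0).
  dual value b^T y* = 15.5.
Strong duality: c^T x* = b^T y*. Confirmed.

15.5


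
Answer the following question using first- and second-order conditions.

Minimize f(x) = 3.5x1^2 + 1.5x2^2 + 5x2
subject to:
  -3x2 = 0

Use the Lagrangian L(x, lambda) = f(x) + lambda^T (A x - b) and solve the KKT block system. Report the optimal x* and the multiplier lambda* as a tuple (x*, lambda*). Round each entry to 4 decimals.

Form the Lagrangian:
  L(x, lambda) = (1/2) x^T Q x + c^T x + lambda^T (A x - b)
Stationarity (grad_x L = 0): Q x + c + A^T lambda = 0.
Primal feasibility: A x = b.

This gives the KKT block system:
  [ Q   A^T ] [ x     ]   [-c ]
  [ A    0  ] [ lambda ] = [ b ]

Solving the linear system:
  x*      = (0, 0)
  lambda* = (1.6667)
  f(x*)   = 0

x* = (0, 0), lambda* = (1.6667)


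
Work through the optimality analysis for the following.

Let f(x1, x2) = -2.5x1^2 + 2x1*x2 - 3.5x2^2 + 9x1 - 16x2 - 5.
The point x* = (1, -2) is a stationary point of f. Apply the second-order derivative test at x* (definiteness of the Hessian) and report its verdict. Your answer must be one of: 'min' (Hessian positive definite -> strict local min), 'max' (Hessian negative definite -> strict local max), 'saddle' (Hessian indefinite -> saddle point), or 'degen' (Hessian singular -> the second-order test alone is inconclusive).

Compute the Hessian H = grad^2 f:
  H = [[-5, 2], [2, -7]]
Verify stationarity: grad f(x*) = H x* + g = (0, 0).
Eigenvalues of H: -8.2361, -3.7639.
Both eigenvalues < 0, so H is negative definite -> x* is a strict local max.

max


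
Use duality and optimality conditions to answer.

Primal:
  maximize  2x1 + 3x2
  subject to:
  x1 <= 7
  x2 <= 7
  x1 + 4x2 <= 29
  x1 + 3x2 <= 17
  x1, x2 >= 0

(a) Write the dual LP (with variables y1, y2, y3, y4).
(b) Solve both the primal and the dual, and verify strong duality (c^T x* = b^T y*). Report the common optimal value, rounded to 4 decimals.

The standard primal-dual pair for 'max c^T x s.t. A x <= b, x >= 0' is:
  Dual:  min b^T y  s.t.  A^T y >= c,  y >= 0.

So the dual LP is:
  minimize  7y1 + 7y2 + 29y3 + 17y4
  subject to:
    y1 + y3 + y4 >= 2
    y2 + 4y3 + 3y4 >= 3
    y1, y2, y3, y4 >= 0

Solving the primal: x* = (7, 3.3333).
  primal value c^T x* = 24.
Solving the dual: y* = (1, 0, 0, 1).
  dual value b^T y* = 24.
Strong duality: c^T x* = b^T y*. Confirmed.

24


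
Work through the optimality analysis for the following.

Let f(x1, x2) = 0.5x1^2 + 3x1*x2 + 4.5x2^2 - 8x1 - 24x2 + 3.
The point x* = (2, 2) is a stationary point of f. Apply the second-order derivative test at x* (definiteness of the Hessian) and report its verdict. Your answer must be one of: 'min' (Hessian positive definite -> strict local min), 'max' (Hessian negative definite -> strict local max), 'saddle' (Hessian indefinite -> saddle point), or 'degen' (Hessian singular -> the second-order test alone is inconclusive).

Compute the Hessian H = grad^2 f:
  H = [[1, 3], [3, 9]]
Verify stationarity: grad f(x*) = H x* + g = (0, 0).
Eigenvalues of H: 0, 10.
H has a zero eigenvalue (singular; positive semidefinite but not definite), so H is neither positive definite, negative definite, nor indefinite. The second-order test alone is inconclusive -> degen.
(Indeed, f is constant along the null direction of H through x*, so x* is not a strict local extremum.)

degen


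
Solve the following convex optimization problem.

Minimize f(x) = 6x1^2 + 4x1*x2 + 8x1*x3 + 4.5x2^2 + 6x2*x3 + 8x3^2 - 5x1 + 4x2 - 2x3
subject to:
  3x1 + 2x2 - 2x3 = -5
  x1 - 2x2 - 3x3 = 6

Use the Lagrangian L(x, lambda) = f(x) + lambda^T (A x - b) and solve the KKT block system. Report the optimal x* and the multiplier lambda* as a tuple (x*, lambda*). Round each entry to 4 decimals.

Form the Lagrangian:
  L(x, lambda) = (1/2) x^T Q x + c^T x + lambda^T (A x - b)
Stationarity (grad_x L = 0): Q x + c + A^T lambda = 0.
Primal feasibility: A x = b.

This gives the KKT block system:
  [ Q   A^T ] [ x     ]   [-c ]
  [ A    0  ] [ lambda ] = [ b ]

Solving the linear system:
  x*      = (0.7177, -3.2024, 0.3741)
  lambda* = (4.0144, -5.8386)
  f(x*)   = 18.9786

x* = (0.7177, -3.2024, 0.3741), lambda* = (4.0144, -5.8386)


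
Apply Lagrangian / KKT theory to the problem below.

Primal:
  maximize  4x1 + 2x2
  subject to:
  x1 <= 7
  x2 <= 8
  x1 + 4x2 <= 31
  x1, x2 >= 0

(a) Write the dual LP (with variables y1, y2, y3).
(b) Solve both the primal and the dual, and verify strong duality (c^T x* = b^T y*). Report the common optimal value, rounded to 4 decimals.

The standard primal-dual pair for 'max c^T x s.t. A x <= b, x >= 0' is:
  Dual:  min b^T y  s.t.  A^T y >= c,  y >= 0.

So the dual LP is:
  minimize  7y1 + 8y2 + 31y3
  subject to:
    y1 + y3 >= 4
    y2 + 4y3 >= 2
    y1, y2, y3 >= 0

Solving the primal: x* = (7, 6).
  primal value c^T x* = 40.
Solving the dual: y* = (3.5, 0, 0.5).
  dual value b^T y* = 40.
Strong duality: c^T x* = b^T y*. Confirmed.

40


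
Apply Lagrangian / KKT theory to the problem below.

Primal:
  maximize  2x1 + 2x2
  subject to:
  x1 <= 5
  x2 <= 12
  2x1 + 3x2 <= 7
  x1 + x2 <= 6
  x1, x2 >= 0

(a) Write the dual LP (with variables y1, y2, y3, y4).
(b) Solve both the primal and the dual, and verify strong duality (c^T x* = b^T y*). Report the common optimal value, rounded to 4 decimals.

The standard primal-dual pair for 'max c^T x s.t. A x <= b, x >= 0' is:
  Dual:  min b^T y  s.t.  A^T y >= c,  y >= 0.

So the dual LP is:
  minimize  5y1 + 12y2 + 7y3 + 6y4
  subject to:
    y1 + 2y3 + y4 >= 2
    y2 + 3y3 + y4 >= 2
    y1, y2, y3, y4 >= 0

Solving the primal: x* = (3.5, 0).
  primal value c^T x* = 7.
Solving the dual: y* = (0, 0, 1, 0).
  dual value b^T y* = 7.
Strong duality: c^T x* = b^T y*. Confirmed.

7


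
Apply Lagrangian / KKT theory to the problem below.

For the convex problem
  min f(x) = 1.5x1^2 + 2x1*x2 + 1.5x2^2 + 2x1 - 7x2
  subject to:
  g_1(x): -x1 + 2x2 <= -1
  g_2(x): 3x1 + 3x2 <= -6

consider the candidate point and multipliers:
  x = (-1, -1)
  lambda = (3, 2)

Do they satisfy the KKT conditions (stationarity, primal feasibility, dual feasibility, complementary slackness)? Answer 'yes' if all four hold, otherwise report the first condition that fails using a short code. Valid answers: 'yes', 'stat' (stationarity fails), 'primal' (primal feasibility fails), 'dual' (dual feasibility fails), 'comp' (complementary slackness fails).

Gradient of f: grad f(x) = Q x + c = (-3, -12)
Constraint values g_i(x) = a_i^T x - b_i:
  g_1((-1, -1)) = 0
  g_2((-1, -1)) = 0
Stationarity residual: grad f(x) + sum_i lambda_i a_i = (0, 0)
  -> stationarity OK
Primal feasibility (all g_i <= 0): OK
Dual feasibility (all lambda_i >= 0): OK
Complementary slackness (lambda_i * g_i(x) = 0 for all i): OK

Verdict: yes, KKT holds.

yes


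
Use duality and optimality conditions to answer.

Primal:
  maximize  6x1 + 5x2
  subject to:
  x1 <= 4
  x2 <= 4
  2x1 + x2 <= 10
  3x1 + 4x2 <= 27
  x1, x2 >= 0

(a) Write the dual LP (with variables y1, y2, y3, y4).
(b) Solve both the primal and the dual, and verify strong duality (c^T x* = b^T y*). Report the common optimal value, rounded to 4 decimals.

The standard primal-dual pair for 'max c^T x s.t. A x <= b, x >= 0' is:
  Dual:  min b^T y  s.t.  A^T y >= c,  y >= 0.

So the dual LP is:
  minimize  4y1 + 4y2 + 10y3 + 27y4
  subject to:
    y1 + 2y3 + 3y4 >= 6
    y2 + y3 + 4y4 >= 5
    y1, y2, y3, y4 >= 0

Solving the primal: x* = (3, 4).
  primal value c^T x* = 38.
Solving the dual: y* = (0, 2, 3, 0).
  dual value b^T y* = 38.
Strong duality: c^T x* = b^T y*. Confirmed.

38


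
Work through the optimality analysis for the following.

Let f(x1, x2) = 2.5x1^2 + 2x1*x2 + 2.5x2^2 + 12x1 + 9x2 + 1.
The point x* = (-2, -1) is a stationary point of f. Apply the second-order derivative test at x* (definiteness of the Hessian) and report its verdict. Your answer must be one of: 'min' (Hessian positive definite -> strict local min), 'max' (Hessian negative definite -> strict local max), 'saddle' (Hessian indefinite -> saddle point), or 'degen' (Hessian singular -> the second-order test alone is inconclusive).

Compute the Hessian H = grad^2 f:
  H = [[5, 2], [2, 5]]
Verify stationarity: grad f(x*) = H x* + g = (0, 0).
Eigenvalues of H: 3, 7.
Both eigenvalues > 0, so H is positive definite -> x* is a strict local min.

min


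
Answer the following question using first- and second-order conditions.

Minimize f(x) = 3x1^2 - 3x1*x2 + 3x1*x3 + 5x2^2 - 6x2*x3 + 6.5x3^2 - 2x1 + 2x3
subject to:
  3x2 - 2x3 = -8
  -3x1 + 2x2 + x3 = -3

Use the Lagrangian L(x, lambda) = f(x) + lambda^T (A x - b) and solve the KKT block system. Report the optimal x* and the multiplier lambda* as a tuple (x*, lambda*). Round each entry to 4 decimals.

Form the Lagrangian:
  L(x, lambda) = (1/2) x^T Q x + c^T x + lambda^T (A x - b)
Stationarity (grad_x L = 0): Q x + c + A^T lambda = 0.
Primal feasibility: A x = b.

This gives the KKT block system:
  [ Q   A^T ] [ x     ]   [-c ]
  [ A    0  ] [ lambda ] = [ b ]

Solving the linear system:
  x*      = (-0.8034, -2.6886, -0.0329)
  lambda* = (7.838, 0.3823)
  f(x*)   = 32.6958

x* = (-0.8034, -2.6886, -0.0329), lambda* = (7.838, 0.3823)


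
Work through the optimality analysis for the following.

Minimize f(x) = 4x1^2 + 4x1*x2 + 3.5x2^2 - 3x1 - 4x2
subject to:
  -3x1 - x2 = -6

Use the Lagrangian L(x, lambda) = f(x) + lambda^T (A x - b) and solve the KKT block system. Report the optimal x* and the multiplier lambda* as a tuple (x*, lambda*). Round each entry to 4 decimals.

Form the Lagrangian:
  L(x, lambda) = (1/2) x^T Q x + c^T x + lambda^T (A x - b)
Stationarity (grad_x L = 0): Q x + c + A^T lambda = 0.
Primal feasibility: A x = b.

This gives the KKT block system:
  [ Q   A^T ] [ x     ]   [-c ]
  [ A    0  ] [ lambda ] = [ b ]

Solving the linear system:
  x*      = (1.9787, 0.0638)
  lambda* = (4.3617)
  f(x*)   = 9.9894

x* = (1.9787, 0.0638), lambda* = (4.3617)


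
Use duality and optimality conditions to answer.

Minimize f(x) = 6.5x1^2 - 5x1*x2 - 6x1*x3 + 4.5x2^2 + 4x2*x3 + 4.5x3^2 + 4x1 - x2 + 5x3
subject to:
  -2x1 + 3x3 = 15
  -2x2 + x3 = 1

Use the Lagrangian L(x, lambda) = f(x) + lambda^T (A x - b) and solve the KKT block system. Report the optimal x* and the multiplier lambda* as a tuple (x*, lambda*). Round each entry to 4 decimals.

Form the Lagrangian:
  L(x, lambda) = (1/2) x^T Q x + c^T x + lambda^T (A x - b)
Stationarity (grad_x L = 0): Q x + c + A^T lambda = 0.
Primal feasibility: A x = b.

This gives the KKT block system:
  [ Q   A^T ] [ x     ]   [-c ]
  [ A    0  ] [ lambda ] = [ b ]

Solving the linear system:
  x*      = (-1.7763, 1.4079, 3.8158)
  lambda* = (-24.5132, 17.9079)
  f(x*)   = 180.1776

x* = (-1.7763, 1.4079, 3.8158), lambda* = (-24.5132, 17.9079)


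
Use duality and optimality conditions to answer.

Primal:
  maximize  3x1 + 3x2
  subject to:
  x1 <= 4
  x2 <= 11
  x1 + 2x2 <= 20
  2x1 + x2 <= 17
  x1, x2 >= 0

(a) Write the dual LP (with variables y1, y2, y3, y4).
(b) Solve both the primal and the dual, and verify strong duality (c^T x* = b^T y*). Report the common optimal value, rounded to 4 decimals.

The standard primal-dual pair for 'max c^T x s.t. A x <= b, x >= 0' is:
  Dual:  min b^T y  s.t.  A^T y >= c,  y >= 0.

So the dual LP is:
  minimize  4y1 + 11y2 + 20y3 + 17y4
  subject to:
    y1 + y3 + 2y4 >= 3
    y2 + 2y3 + y4 >= 3
    y1, y2, y3, y4 >= 0

Solving the primal: x* = (4, 8).
  primal value c^T x* = 36.
Solving the dual: y* = (1.5, 0, 1.5, 0).
  dual value b^T y* = 36.
Strong duality: c^T x* = b^T y*. Confirmed.

36


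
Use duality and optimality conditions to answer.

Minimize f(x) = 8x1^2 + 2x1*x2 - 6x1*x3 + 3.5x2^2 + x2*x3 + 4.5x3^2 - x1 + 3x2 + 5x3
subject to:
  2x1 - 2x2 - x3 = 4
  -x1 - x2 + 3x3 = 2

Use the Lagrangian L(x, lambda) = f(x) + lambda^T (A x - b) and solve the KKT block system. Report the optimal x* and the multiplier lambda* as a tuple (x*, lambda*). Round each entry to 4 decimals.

Form the Lagrangian:
  L(x, lambda) = (1/2) x^T Q x + c^T x + lambda^T (A x - b)
Stationarity (grad_x L = 0): Q x + c + A^T lambda = 0.
Primal feasibility: A x = b.

This gives the KKT block system:
  [ Q   A^T ] [ x     ]   [-c ]
  [ A    0  ] [ lambda ] = [ b ]

Solving the linear system:
  x*      = (0.5766, -1.5882, 0.3295)
  lambda* = (-2.4266, -1.7814)
  f(x*)   = 4.7878

x* = (0.5766, -1.5882, 0.3295), lambda* = (-2.4266, -1.7814)


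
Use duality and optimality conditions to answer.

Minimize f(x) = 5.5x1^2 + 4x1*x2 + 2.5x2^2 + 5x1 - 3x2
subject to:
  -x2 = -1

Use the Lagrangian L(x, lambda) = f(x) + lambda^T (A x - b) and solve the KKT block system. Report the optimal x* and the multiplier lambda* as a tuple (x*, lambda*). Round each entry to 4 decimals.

Form the Lagrangian:
  L(x, lambda) = (1/2) x^T Q x + c^T x + lambda^T (A x - b)
Stationarity (grad_x L = 0): Q x + c + A^T lambda = 0.
Primal feasibility: A x = b.

This gives the KKT block system:
  [ Q   A^T ] [ x     ]   [-c ]
  [ A    0  ] [ lambda ] = [ b ]

Solving the linear system:
  x*      = (-0.8182, 1)
  lambda* = (-1.2727)
  f(x*)   = -4.1818

x* = (-0.8182, 1), lambda* = (-1.2727)


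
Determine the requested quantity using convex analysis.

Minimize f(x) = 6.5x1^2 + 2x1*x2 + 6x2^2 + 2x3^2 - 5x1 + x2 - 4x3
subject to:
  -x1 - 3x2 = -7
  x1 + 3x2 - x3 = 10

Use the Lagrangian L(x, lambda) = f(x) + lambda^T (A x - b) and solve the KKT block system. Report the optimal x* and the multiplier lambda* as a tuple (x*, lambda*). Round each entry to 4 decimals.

Form the Lagrangian:
  L(x, lambda) = (1/2) x^T Q x + c^T x + lambda^T (A x - b)
Stationarity (grad_x L = 0): Q x + c + A^T lambda = 0.
Primal feasibility: A x = b.

This gives the KKT block system:
  [ Q   A^T ] [ x     ]   [-c ]
  [ A    0  ] [ lambda ] = [ b ]

Solving the linear system:
  x*      = (0.7692, 2.0769, -3)
  lambda* = (-6.8462, -16)
  f(x*)   = 61.1538

x* = (0.7692, 2.0769, -3), lambda* = (-6.8462, -16)


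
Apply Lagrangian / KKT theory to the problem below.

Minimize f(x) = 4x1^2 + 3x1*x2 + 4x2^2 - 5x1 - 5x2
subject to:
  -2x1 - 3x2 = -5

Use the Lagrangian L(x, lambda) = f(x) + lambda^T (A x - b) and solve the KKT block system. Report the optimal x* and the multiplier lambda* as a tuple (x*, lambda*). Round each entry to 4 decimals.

Form the Lagrangian:
  L(x, lambda) = (1/2) x^T Q x + c^T x + lambda^T (A x - b)
Stationarity (grad_x L = 0): Q x + c + A^T lambda = 0.
Primal feasibility: A x = b.

This gives the KKT block system:
  [ Q   A^T ] [ x     ]   [-c ]
  [ A    0  ] [ lambda ] = [ b ]

Solving the linear system:
  x*      = (0.7353, 1.1765)
  lambda* = (2.2059)
  f(x*)   = 0.7353

x* = (0.7353, 1.1765), lambda* = (2.2059)


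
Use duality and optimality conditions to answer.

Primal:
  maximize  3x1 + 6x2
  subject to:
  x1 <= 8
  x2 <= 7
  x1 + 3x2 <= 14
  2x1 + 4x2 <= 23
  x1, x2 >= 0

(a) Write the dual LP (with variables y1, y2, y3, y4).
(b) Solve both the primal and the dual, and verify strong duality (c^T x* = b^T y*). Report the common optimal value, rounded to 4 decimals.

The standard primal-dual pair for 'max c^T x s.t. A x <= b, x >= 0' is:
  Dual:  min b^T y  s.t.  A^T y >= c,  y >= 0.

So the dual LP is:
  minimize  8y1 + 7y2 + 14y3 + 23y4
  subject to:
    y1 + y3 + 2y4 >= 3
    y2 + 3y3 + 4y4 >= 6
    y1, y2, y3, y4 >= 0

Solving the primal: x* = (8, 1.75).
  primal value c^T x* = 34.5.
Solving the dual: y* = (0, 0, 0, 1.5).
  dual value b^T y* = 34.5.
Strong duality: c^T x* = b^T y*. Confirmed.

34.5


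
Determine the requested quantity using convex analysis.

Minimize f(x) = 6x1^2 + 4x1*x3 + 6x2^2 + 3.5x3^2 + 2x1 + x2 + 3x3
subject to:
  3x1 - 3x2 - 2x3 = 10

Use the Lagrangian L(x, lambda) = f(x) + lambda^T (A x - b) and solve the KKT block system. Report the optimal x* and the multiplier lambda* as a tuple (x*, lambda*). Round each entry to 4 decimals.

Form the Lagrangian:
  L(x, lambda) = (1/2) x^T Q x + c^T x + lambda^T (A x - b)
Stationarity (grad_x L = 0): Q x + c + A^T lambda = 0.
Primal feasibility: A x = b.

This gives the KKT block system:
  [ Q   A^T ] [ x     ]   [-c ]
  [ A    0  ] [ lambda ] = [ b ]

Solving the linear system:
  x*      = (1.2155, -0.8131, -1.9571)
  lambda* = (-2.919)
  f(x*)   = 12.4685

x* = (1.2155, -0.8131, -1.9571), lambda* = (-2.919)


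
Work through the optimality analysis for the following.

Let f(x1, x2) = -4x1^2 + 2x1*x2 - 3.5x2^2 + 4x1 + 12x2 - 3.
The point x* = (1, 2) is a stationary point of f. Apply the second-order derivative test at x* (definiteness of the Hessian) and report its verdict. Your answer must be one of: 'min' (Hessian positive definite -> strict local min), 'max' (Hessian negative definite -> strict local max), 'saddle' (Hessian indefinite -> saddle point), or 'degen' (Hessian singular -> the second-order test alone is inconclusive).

Compute the Hessian H = grad^2 f:
  H = [[-8, 2], [2, -7]]
Verify stationarity: grad f(x*) = H x* + g = (0, 0).
Eigenvalues of H: -9.5616, -5.4384.
Both eigenvalues < 0, so H is negative definite -> x* is a strict local max.

max


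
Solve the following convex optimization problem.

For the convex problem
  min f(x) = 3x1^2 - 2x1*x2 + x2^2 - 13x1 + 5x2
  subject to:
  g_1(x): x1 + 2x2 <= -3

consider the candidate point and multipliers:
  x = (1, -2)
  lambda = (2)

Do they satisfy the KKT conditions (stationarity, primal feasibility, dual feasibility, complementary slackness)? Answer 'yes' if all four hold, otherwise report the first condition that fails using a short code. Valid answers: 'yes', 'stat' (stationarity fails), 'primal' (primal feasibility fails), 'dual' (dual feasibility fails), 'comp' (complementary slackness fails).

Gradient of f: grad f(x) = Q x + c = (-3, -1)
Constraint values g_i(x) = a_i^T x - b_i:
  g_1((1, -2)) = 0
Stationarity residual: grad f(x) + sum_i lambda_i a_i = (-1, 3)
  -> stationarity FAILS
Primal feasibility (all g_i <= 0): OK
Dual feasibility (all lambda_i >= 0): OK
Complementary slackness (lambda_i * g_i(x) = 0 for all i): OK

Verdict: the first failing condition is stationarity -> stat.

stat


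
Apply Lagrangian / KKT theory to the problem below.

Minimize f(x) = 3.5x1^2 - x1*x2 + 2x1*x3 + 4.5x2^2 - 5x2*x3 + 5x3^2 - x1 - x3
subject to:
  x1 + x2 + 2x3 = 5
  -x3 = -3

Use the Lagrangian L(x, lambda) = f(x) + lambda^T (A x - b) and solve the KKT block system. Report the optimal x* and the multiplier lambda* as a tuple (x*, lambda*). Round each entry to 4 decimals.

Form the Lagrangian:
  L(x, lambda) = (1/2) x^T Q x + c^T x + lambda^T (A x - b)
Stationarity (grad_x L = 0): Q x + c + A^T lambda = 0.
Primal feasibility: A x = b.

This gives the KKT block system:
  [ Q   A^T ] [ x     ]   [-c ]
  [ A    0  ] [ lambda ] = [ b ]

Solving the linear system:
  x*      = (-1.6667, 0.6667, 3)
  lambda* = (7.3333, 37)
  f(x*)   = 36.5

x* = (-1.6667, 0.6667, 3), lambda* = (7.3333, 37)


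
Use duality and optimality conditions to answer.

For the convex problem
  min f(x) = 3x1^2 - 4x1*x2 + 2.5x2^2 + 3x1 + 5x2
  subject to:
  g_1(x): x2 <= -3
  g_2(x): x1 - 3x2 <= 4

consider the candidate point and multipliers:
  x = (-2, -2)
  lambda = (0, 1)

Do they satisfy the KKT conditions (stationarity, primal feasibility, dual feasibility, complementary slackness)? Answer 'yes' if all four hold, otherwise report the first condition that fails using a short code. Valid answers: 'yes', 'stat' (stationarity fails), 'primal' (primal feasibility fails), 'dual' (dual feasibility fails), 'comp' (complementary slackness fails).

Gradient of f: grad f(x) = Q x + c = (-1, 3)
Constraint values g_i(x) = a_i^T x - b_i:
  g_1((-2, -2)) = 1
  g_2((-2, -2)) = 0
Stationarity residual: grad f(x) + sum_i lambda_i a_i = (0, 0)
  -> stationarity OK
Primal feasibility (all g_i <= 0): FAILS
Dual feasibility (all lambda_i >= 0): OK
Complementary slackness (lambda_i * g_i(x) = 0 for all i): OK

Verdict: the first failing condition is primal_feasibility -> primal.

primal


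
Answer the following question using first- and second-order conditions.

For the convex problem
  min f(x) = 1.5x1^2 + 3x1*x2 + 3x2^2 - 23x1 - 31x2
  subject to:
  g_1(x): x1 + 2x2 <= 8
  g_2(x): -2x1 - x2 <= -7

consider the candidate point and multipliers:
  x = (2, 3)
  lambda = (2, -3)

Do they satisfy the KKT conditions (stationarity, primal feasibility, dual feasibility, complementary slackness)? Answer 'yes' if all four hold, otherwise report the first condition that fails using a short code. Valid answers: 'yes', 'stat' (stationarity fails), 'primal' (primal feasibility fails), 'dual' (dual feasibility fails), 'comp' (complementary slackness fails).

Gradient of f: grad f(x) = Q x + c = (-8, -7)
Constraint values g_i(x) = a_i^T x - b_i:
  g_1((2, 3)) = 0
  g_2((2, 3)) = 0
Stationarity residual: grad f(x) + sum_i lambda_i a_i = (0, 0)
  -> stationarity OK
Primal feasibility (all g_i <= 0): OK
Dual feasibility (all lambda_i >= 0): FAILS
Complementary slackness (lambda_i * g_i(x) = 0 for all i): OK

Verdict: the first failing condition is dual_feasibility -> dual.

dual


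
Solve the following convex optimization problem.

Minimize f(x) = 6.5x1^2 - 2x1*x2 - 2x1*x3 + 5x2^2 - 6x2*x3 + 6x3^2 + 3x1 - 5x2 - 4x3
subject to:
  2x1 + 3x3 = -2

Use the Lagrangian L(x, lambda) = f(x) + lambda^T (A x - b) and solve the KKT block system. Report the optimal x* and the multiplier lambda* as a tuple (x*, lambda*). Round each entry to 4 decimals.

Form the Lagrangian:
  L(x, lambda) = (1/2) x^T Q x + c^T x + lambda^T (A x - b)
Stationarity (grad_x L = 0): Q x + c + A^T lambda = 0.
Primal feasibility: A x = b.

This gives the KKT block system:
  [ Q   A^T ] [ x     ]   [-c ]
  [ A    0  ] [ lambda ] = [ b ]

Solving the linear system:
  x*      = (-0.6084, 0.2217, -0.2611)
  lambda* = (2.4153)
  f(x*)   = 1.4706

x* = (-0.6084, 0.2217, -0.2611), lambda* = (2.4153)


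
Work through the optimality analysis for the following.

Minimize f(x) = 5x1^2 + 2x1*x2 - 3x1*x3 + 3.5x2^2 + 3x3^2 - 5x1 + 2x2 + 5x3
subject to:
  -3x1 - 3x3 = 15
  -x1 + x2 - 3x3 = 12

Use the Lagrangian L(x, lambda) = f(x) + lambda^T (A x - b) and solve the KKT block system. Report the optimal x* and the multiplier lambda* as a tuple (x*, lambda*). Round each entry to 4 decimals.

Form the Lagrangian:
  L(x, lambda) = (1/2) x^T Q x + c^T x + lambda^T (A x - b)
Stationarity (grad_x L = 0): Q x + c + A^T lambda = 0.
Primal feasibility: A x = b.

This gives the KKT block system:
  [ Q   A^T ] [ x     ]   [-c ]
  [ A    0  ] [ lambda ] = [ b ]

Solving the linear system:
  x*      = (-1.5952, 0.1905, -3.4048)
  lambda* = (-3.4048, -0.1429)
  f(x*)   = 22.0595

x* = (-1.5952, 0.1905, -3.4048), lambda* = (-3.4048, -0.1429)


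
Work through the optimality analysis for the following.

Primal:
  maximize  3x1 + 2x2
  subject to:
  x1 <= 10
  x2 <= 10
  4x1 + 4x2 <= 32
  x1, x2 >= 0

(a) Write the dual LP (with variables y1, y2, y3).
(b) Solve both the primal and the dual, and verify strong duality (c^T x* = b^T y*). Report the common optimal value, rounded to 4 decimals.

The standard primal-dual pair for 'max c^T x s.t. A x <= b, x >= 0' is:
  Dual:  min b^T y  s.t.  A^T y >= c,  y >= 0.

So the dual LP is:
  minimize  10y1 + 10y2 + 32y3
  subject to:
    y1 + 4y3 >= 3
    y2 + 4y3 >= 2
    y1, y2, y3 >= 0

Solving the primal: x* = (8, 0).
  primal value c^T x* = 24.
Solving the dual: y* = (0, 0, 0.75).
  dual value b^T y* = 24.
Strong duality: c^T x* = b^T y*. Confirmed.

24


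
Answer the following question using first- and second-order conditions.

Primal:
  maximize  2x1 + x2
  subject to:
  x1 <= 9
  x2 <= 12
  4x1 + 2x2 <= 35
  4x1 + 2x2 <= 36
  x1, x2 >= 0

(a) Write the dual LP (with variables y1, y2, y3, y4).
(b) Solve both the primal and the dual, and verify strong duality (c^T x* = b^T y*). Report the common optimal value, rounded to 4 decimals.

The standard primal-dual pair for 'max c^T x s.t. A x <= b, x >= 0' is:
  Dual:  min b^T y  s.t.  A^T y >= c,  y >= 0.

So the dual LP is:
  minimize  9y1 + 12y2 + 35y3 + 36y4
  subject to:
    y1 + 4y3 + 4y4 >= 2
    y2 + 2y3 + 2y4 >= 1
    y1, y2, y3, y4 >= 0

Solving the primal: x* = (8.75, 0).
  primal value c^T x* = 17.5.
Solving the dual: y* = (0, 0, 0.5, 0).
  dual value b^T y* = 17.5.
Strong duality: c^T x* = b^T y*. Confirmed.

17.5


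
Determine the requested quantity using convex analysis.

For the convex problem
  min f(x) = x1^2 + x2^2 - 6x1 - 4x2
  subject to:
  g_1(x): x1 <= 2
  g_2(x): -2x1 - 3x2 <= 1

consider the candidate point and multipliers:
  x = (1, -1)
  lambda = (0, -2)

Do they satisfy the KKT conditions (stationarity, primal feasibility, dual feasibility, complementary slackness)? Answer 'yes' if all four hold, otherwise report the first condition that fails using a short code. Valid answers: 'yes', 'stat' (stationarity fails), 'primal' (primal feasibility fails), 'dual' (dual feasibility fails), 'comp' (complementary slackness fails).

Gradient of f: grad f(x) = Q x + c = (-4, -6)
Constraint values g_i(x) = a_i^T x - b_i:
  g_1((1, -1)) = -1
  g_2((1, -1)) = 0
Stationarity residual: grad f(x) + sum_i lambda_i a_i = (0, 0)
  -> stationarity OK
Primal feasibility (all g_i <= 0): OK
Dual feasibility (all lambda_i >= 0): FAILS
Complementary slackness (lambda_i * g_i(x) = 0 for all i): OK

Verdict: the first failing condition is dual_feasibility -> dual.

dual


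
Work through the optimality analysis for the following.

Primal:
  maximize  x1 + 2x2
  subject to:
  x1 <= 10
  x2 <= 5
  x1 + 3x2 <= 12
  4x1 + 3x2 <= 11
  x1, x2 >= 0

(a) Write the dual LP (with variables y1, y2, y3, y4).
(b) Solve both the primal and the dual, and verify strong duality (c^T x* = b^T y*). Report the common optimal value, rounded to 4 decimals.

The standard primal-dual pair for 'max c^T x s.t. A x <= b, x >= 0' is:
  Dual:  min b^T y  s.t.  A^T y >= c,  y >= 0.

So the dual LP is:
  minimize  10y1 + 5y2 + 12y3 + 11y4
  subject to:
    y1 + y3 + 4y4 >= 1
    y2 + 3y3 + 3y4 >= 2
    y1, y2, y3, y4 >= 0

Solving the primal: x* = (0, 3.6667).
  primal value c^T x* = 7.3333.
Solving the dual: y* = (0, 0, 0, 0.6667).
  dual value b^T y* = 7.3333.
Strong duality: c^T x* = b^T y*. Confirmed.

7.3333


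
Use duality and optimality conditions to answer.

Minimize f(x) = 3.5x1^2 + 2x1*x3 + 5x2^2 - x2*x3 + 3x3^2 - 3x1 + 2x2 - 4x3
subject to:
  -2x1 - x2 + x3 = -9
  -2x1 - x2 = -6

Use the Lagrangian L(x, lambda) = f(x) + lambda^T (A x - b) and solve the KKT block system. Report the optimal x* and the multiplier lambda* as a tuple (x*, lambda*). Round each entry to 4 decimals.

Form the Lagrangian:
  L(x, lambda) = (1/2) x^T Q x + c^T x + lambda^T (A x - b)
Stationarity (grad_x L = 0): Q x + c + A^T lambda = 0.
Primal feasibility: A x = b.

This gives the KKT block system:
  [ Q   A^T ] [ x     ]   [-c ]
  [ A    0  ] [ lambda ] = [ b ]

Solving the linear system:
  x*      = (2.9574, 0.0851, -3)
  lambda* = (16.1702, -10.3191)
  f(x*)   = 43.4574

x* = (2.9574, 0.0851, -3), lambda* = (16.1702, -10.3191)


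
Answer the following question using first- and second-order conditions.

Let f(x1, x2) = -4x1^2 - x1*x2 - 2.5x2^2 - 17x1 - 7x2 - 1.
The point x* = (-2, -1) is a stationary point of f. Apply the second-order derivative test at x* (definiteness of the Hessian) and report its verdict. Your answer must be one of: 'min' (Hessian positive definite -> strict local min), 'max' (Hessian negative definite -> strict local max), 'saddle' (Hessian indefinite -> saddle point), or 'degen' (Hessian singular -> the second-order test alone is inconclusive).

Compute the Hessian H = grad^2 f:
  H = [[-8, -1], [-1, -5]]
Verify stationarity: grad f(x*) = H x* + g = (0, 0).
Eigenvalues of H: -8.3028, -4.6972.
Both eigenvalues < 0, so H is negative definite -> x* is a strict local max.

max


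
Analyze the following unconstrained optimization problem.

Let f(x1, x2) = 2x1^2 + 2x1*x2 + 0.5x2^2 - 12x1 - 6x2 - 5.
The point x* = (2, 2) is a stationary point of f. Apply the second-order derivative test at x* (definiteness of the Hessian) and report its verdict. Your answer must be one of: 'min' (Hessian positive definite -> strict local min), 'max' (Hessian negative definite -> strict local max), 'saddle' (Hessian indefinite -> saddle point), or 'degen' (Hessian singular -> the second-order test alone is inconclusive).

Compute the Hessian H = grad^2 f:
  H = [[4, 2], [2, 1]]
Verify stationarity: grad f(x*) = H x* + g = (0, 0).
Eigenvalues of H: 0, 5.
H has a zero eigenvalue (singular; positive semidefinite but not definite), so H is neither positive definite, negative definite, nor indefinite. The second-order test alone is inconclusive -> degen.
(Indeed, f is constant along the null direction of H through x*, so x* is not a strict local extremum.)

degen


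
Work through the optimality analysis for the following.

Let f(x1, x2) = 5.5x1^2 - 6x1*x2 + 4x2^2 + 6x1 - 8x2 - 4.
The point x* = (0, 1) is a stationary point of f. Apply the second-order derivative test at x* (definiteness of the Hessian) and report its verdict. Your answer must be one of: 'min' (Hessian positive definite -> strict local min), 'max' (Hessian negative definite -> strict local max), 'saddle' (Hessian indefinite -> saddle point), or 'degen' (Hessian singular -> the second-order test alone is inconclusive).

Compute the Hessian H = grad^2 f:
  H = [[11, -6], [-6, 8]]
Verify stationarity: grad f(x*) = H x* + g = (0, 0).
Eigenvalues of H: 3.3153, 15.6847.
Both eigenvalues > 0, so H is positive definite -> x* is a strict local min.

min


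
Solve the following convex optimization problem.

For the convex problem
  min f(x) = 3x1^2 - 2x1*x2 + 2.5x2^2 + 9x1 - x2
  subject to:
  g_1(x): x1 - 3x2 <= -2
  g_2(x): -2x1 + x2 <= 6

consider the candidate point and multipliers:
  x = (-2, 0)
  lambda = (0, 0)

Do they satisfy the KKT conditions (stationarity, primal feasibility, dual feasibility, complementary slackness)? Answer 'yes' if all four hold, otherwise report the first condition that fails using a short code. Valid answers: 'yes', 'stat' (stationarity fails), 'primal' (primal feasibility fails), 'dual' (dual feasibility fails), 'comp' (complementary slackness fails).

Gradient of f: grad f(x) = Q x + c = (-3, 3)
Constraint values g_i(x) = a_i^T x - b_i:
  g_1((-2, 0)) = 0
  g_2((-2, 0)) = -2
Stationarity residual: grad f(x) + sum_i lambda_i a_i = (-3, 3)
  -> stationarity FAILS
Primal feasibility (all g_i <= 0): OK
Dual feasibility (all lambda_i >= 0): OK
Complementary slackness (lambda_i * g_i(x) = 0 for all i): OK

Verdict: the first failing condition is stationarity -> stat.

stat


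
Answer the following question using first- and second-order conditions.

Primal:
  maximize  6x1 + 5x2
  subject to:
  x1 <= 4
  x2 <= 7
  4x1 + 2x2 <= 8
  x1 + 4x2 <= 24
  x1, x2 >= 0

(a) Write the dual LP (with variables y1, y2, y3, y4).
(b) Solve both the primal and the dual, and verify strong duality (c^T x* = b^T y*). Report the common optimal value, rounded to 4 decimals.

The standard primal-dual pair for 'max c^T x s.t. A x <= b, x >= 0' is:
  Dual:  min b^T y  s.t.  A^T y >= c,  y >= 0.

So the dual LP is:
  minimize  4y1 + 7y2 + 8y3 + 24y4
  subject to:
    y1 + 4y3 + y4 >= 6
    y2 + 2y3 + 4y4 >= 5
    y1, y2, y3, y4 >= 0

Solving the primal: x* = (0, 4).
  primal value c^T x* = 20.
Solving the dual: y* = (0, 0, 2.5, 0).
  dual value b^T y* = 20.
Strong duality: c^T x* = b^T y*. Confirmed.

20


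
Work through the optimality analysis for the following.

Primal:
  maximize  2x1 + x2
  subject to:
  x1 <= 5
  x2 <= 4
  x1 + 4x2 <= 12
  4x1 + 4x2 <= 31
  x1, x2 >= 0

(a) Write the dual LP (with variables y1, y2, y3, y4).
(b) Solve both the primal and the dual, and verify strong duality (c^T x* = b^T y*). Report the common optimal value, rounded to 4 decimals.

The standard primal-dual pair for 'max c^T x s.t. A x <= b, x >= 0' is:
  Dual:  min b^T y  s.t.  A^T y >= c,  y >= 0.

So the dual LP is:
  minimize  5y1 + 4y2 + 12y3 + 31y4
  subject to:
    y1 + y3 + 4y4 >= 2
    y2 + 4y3 + 4y4 >= 1
    y1, y2, y3, y4 >= 0

Solving the primal: x* = (5, 1.75).
  primal value c^T x* = 11.75.
Solving the dual: y* = (1.75, 0, 0.25, 0).
  dual value b^T y* = 11.75.
Strong duality: c^T x* = b^T y*. Confirmed.

11.75
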